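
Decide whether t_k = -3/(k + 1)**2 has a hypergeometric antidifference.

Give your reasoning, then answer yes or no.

No — the linear system for f has no solution.

Step 1: r(k) = (k + 1)**2/(k + 2)**2.
Gosper form: A/B · C(k+1)/C(k) with A=k**2 + 2*k + 1, B=k**2 + 4*k + 4, C=1.
Need (k**2 + 2*k + 1)·f(k+1) − (k**2 + 2*k + 1)·f(k) = 1.
deg f ≤ 0 (via 2,2,0).
Write f(k) = c0. Then LHS − RHS = -1, requiring -1 = 0: contradictory. No certificate.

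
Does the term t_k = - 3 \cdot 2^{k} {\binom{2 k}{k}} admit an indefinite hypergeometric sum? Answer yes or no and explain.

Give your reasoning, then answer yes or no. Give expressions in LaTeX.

r(k) = 4*(2*k + 1)/(k + 1) after simplifying.
So A=8*k + 4 and B=k + 1, with C=1.
Solve (8*k + 4)·f(k+1) − (k)·f(k) = 1.
deg f ≤ -1 (via 1,1,0).
deg f ≤ -1 is impossible — no certificate.

No — negative degree bound, so no certificate f.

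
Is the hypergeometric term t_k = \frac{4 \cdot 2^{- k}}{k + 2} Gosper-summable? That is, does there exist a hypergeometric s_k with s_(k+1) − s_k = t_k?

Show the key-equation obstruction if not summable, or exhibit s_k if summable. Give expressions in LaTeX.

No — key equation has no polynomial f.

t_(k+1)/t_k = (k + 2)/(2*(k + 3)).
Factor: A=k/2 + 1; B=k + 3; C=1.
Key eq: (k/2 + 1)·f(k+1) = (k + 2)·f(k) + (1).
Degrees (1,1,0) ⇒ d ≤ -1.
deg f ≤ -1 is impossible — no certificate.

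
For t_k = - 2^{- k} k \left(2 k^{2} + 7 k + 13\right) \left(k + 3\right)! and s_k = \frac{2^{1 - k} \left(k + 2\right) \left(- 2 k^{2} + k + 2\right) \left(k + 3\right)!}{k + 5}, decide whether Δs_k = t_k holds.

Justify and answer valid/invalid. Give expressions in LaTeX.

s_(k+1) = -(k + 3)*(2*k**2 + 3*k - 1)*factorial(k + 4)/(2**k*(k + 6))
s_(k+1) − s_k = -(2*k**5 + 23*k**4 + 99*k**3 + 221*k**2 + 189*k - 12)*factorial(k + 3)/(2**k*(k + 5)*(k + 6))
(s_(k+1) − s_k) − t_k = 3*(2*k**4 + 17*k**3 + 44*k**2 + 67*k + 4)*factorial(k + 3)/(2**k*(k + 5)*(k + 6))

Invalid: residual \frac{3 \cdot 2^{- k} \left(2 k^{4} + 17 k^{3} + 44 k^{2} + 67 k + 4\right) \left(k + 3\right)!}{\left(k + 5\right) \left(k + 6\right)} ≠ 0.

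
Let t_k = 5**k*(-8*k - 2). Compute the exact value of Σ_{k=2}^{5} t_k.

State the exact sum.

Σ = -156200

The ratio is 5*(4*k + 5)/(4*k + 1).
Gosper form: A/B · C(k+1)/C(k) with A=5, B=1, C=k + 1/4.
Need (5)·f(k+1) − (1)·f(k) = k + 1/4.
Degrees (0,0,1) ⇒ d ≤ 1.
Solve for f: f(k) = (k - 1)/4 (degree 1 ≤ 1).
Then R = B(k−1)f/C = (k - 1)/(4*k + 1), so s_k = R(k)·t_k = 2*5**k*(1 - k).
Verify: 5**k*(-8*k - 2) matches t_k.
Telescoping: Σ = s_(6) − s_(2) = -156250 − (-50) = -156200.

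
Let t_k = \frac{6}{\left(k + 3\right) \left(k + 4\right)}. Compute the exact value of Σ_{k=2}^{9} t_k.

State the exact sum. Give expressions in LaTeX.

Σ = 48/65

r(k) = (k + 3)/(k + 5) after simplifying.
Gosper form: A/B · C(k+1)/C(k) with A=k + 3, B=k + 5, C=1.
f must satisfy (k + 3)·f(k+1) − (k + 4)·f(k) = 1.
d = 1 from the (1,1,0) case.
Solve for f: f(k) = k/3 (degree 1 ≤ 1).
Certificate R = B(k−1)f/C = k*(k + 4)/3 gives s_k = 2*k/(k + 3).
Verify: 6/(k**2 + 7*k + 12) matches t_k.
Σ_(k=2)^(9) t_k = s_(10) − s_(2) = 20/13 − (4/5) = 48/65.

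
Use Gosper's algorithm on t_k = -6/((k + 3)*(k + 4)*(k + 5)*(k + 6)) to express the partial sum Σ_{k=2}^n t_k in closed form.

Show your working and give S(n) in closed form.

t_(k+1)/t_k = (k + 3)/(k + 7).
A = k + 3, B = k + 7, C = 1.
Solve (k + 3)·f(k+1) − (k + 6)·f(k) = 1.
deg f ≤ 3 (via 1,1,0).
Coefficient equations give f(k) = k*(k**2 + 12*k + 47)/180.
Get s_k = R·t_k = k*(-k**2 - 12*k - 47)/(30*(k + 3)*(k + 4)*(k + 5)) with R(k) = B(k−1)f(k)/C(k) = k*(k + 6)*(k**2 + 12*k + 47)/180.
s_(k+1) − s_k = -6/(k**4 + 18*k**3 + 119*k**2 + 342*k + 360) = t_k.
Σ_(k=2)^n t_k = s_(n+1) − s_(2) = ((-n**3 - 15*n**2 - 74*n - 60)/(30*(n**3 + 15*n**2 + 74*n + 120))) − (-1/42), i.e. (-n**3 - 15*n**2 - 74*n + 90)/(105*(n**3 + 15*n**2 + 74*n + 120)).

S(n) = (-n**3 - 15*n**2 - 74*n + 90)/(105*(n**3 + 15*n**2 + 74*n + 120))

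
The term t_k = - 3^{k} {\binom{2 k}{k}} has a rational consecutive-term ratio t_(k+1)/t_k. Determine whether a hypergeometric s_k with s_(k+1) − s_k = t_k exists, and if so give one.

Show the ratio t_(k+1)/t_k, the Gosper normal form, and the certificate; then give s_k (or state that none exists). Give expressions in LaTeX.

r(k) = 6*(2*k + 1)/(k + 1) after simplifying.
Factor: A=12*k + 6; B=k + 1; C=1.
f must satisfy (12*k + 6)·f(k+1) − (k)·f(k) = 1.
Degrees (1,1,0) ⇒ d ≤ -1.
Negative degree bound (-1): no f exists, t_k not Gosper-summable.

none (Gosper's algorithm certifies no s_k)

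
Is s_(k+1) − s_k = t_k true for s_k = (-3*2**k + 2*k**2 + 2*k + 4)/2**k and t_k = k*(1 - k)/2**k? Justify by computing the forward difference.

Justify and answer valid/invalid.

s_(k+1) = (-3*2**k + k + (k + 1)**2 + 3)/2**k
s_(k+1) − s_k = k*(1 - k)/2**k
(s_(k+1) − s_k) − t_k = 0

Valid — Δs_k = t_k.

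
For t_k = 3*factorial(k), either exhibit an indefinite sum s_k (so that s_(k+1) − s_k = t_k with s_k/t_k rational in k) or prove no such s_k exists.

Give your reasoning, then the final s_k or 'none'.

Step 1: r(k) = k + 1.
Factor: A=k + 1; B=1; C=1.
Set up (k + 1)·f(k+1) − (1)·f(k) − (1) = 0.
d = -1 from the (1,0,0) case.
deg f ≤ -1 is impossible — no certificate.

none (Gosper's algorithm certifies no s_k)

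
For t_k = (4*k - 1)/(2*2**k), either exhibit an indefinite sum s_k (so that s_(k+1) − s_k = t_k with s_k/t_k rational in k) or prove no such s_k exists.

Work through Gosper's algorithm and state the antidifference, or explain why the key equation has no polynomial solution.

s_k = (-4*k - 3)/2**k

The ratio is (4*k + 3)/(2*(4*k - 1)).
Gosper form: A/B · C(k+1)/C(k) with A=1/2, B=1, C=k - 1/4.
Solve (1/2)·f(k+1) − (1)·f(k) = k - 1/4.
d = 1 from the (0,0,1) case.
A polynomial solution: f(k) = -(4*k + 3)/2.
So s_k = (B(k−1)f/C)·t_k = (-2*(4*k + 3)/(4*k - 1))·t_k = (-4*k - 3)/2**k.
Check: Δs_k = (4*k - 1)/(2*2**k). ✓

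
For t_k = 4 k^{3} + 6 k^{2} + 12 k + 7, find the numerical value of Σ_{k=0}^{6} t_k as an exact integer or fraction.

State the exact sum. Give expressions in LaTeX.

Ratio r(k) = (4*k**3 + 18*k**2 + 36*k + 29)/(4*k**3 + 6*k**2 + 12*k + 7).
Take A(k)=1, B(k)=1, C(k)=k**3 + 3*k**2/2 + 3*k + 7/4.
Need (1)·f(k+1) − (1)·f(k) = k**3 + 3*k**2/2 + 3*k + 7/4.
Degrees (0,0,3) ⇒ d ≤ 4.
Match coefficients ⇒ f(k) = k*(k**3 + 4*k + 2)/4.
So s_k = (B(k−1)f/C)·t_k = (k*(k**3 + 4*k + 2)/(4*k**3 + 6*k**2 + 12*k + 7))·t_k = k*(k**3 + 4*k + 2).
Check: Δs_k = 4*k**3 + 6*k**2 + 12*k + 7. ✓
Σ_(k=0)^(6) t_k = s_(7) − s_(0) = 2611 − (0) = 2611.

Σ = 2611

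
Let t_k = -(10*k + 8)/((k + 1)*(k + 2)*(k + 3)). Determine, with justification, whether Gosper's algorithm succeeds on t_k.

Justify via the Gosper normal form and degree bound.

Ratio r(k) = (k + 1)*(5*k + 9)/((k + 4)*(5*k + 4)).
So A=k + 1 and B=k + 4, with C=k + 4/5.
f must satisfy (k + 1)·f(k+1) − (k + 3)·f(k) = k + 4/5.
Bound: deg f ≤ 2.
Coefficient equations give f(k) = k*(9*k + 7)/20.
R(k) = B(k−1)·f(k)/C(k) = k*(k + 3)*(9*k + 7)/(4*(5*k + 4)); s_k = R·t_k = -k*(9*k + 7)/(2*(k + 1)*(k + 2)).
Check: Δs_k = 2*(-5*k - 4)/(k**3 + 6*k**2 + 11*k + 6). ✓

Yes. s_k = -k*(9*k + 7)/(2*(k + 1)*(k + 2)).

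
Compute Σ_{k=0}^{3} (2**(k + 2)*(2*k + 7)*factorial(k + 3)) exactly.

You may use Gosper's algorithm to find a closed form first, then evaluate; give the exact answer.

The ratio is 2*(k + 4)*(2*k + 9)/(2*k + 7).
Gosper form: A/B · C(k+1)/C(k) with A=2*k + 8, B=1, C=k + 7/2.
Key eq: (2*k + 8)·f(k+1) = (1)·f(k) + (k + 7/2).
d = 0 from the (1,0,1) case.
Match coefficients ⇒ f(k) = 1/2.
Then R = B(k−1)f/C = 1/(2*k + 7), so s_k = R(k)·t_k = 2**(k + 2)*factorial(k + 3).
Check: Δs_k = 2**(k + 2)*(2*k + 7)*factorial(k + 3). ✓
Sum = s_(4) − s_(0); s_(4) = 322560, s_(0) = 24 ⇒ 322536.

Σ = 322536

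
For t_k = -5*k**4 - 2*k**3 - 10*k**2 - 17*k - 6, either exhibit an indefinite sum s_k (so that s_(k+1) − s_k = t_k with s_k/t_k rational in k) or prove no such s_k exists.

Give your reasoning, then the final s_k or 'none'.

Ratio r(k) = (5*k**4 + 22*k**3 + 46*k**2 + 63*k + 40)/(5*k**4 + 2*k**3 + 10*k**2 + 17*k + 6).
Factor: A=1; B=1; C=k**4 + 2*k**3/5 + 2*k**2 + 17*k/5 + 6/5.
Solve (1)·f(k+1) − (1)·f(k) = k**4 + 2*k**3/5 + 2*k**2 + 17*k/5 + 6/5.
Degrees (0,0,4) ⇒ d ≤ 5.
Coefficient equations give f(k) = k*(k**4 - 2*k**3 + 4*k**2 + 4*k - 1)/5.
R(k) = B(k−1)·f(k)/C(k) = k*(k**4 - 2*k**3 + 4*k**2 + 4*k - 1)/(5*k**4 + 2*k**3 + 10*k**2 + 17*k + 6); s_k = R·t_k = k*(-k**4 + 2*k**3 - 4*k**2 - 4*k + 1).
Δs = -5*k**4 - 2*k**3 - 10*k**2 - 17*k - 6, as required.

s_k = k*(-k**4 + 2*k**3 - 4*k**2 - 4*k + 1)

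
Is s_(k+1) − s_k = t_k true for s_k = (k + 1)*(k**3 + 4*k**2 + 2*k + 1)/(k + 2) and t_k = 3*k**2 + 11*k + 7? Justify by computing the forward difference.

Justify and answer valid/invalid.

s_(k+1) = (k**4 + 9*k**3 + 27*k**2 + 34*k + 16)/(k + 3)
s_(k+1) − s_k = (3*k**4 + 24*k**3 + 67*k**2 + 74*k + 29)/(k**2 + 5*k + 6)
(s_(k+1) − s_k) − t_k = (-2*k**3 - 13*k**2 - 27*k - 13)/(k**2 + 5*k + 6)

Invalid: residual (-2*k**3 - 13*k**2 - 27*k - 13)/(k**2 + 5*k + 6) ≠ 0.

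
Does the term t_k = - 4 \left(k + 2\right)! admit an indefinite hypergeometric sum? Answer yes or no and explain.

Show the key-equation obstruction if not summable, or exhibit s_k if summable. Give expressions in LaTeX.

No — negative degree bound, so no certificate f.

Ratio r(k) = k + 3.
So A=k + 3 and B=1, with C=1.
Solve (k + 3)·f(k+1) − (1)·f(k) = 1.
deg f ≤ -1 (via 1,0,0).
deg f ≤ -1 is impossible — no certificate.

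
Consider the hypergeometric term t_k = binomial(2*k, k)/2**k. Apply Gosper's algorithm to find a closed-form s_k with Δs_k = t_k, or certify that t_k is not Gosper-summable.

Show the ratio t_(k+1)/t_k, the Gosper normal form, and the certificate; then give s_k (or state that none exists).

none (Gosper's algorithm certifies no s_k)

Compute t_(k+1)/t_k: get (2*k + 1)/(k + 1).
Take A(k)=2*k + 1, B(k)=k + 1, C(k)=1.
Set up (2*k + 1)·f(k+1) − (k)·f(k) − (1) = 0.
Bound: deg f ≤ -1.
Negative degree bound (-1): no f exists, t_k not Gosper-summable.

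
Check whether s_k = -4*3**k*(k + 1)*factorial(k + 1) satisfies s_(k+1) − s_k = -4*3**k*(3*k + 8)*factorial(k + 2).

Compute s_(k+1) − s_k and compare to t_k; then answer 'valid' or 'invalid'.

Invalid: residual 4*3**k*(3*k + 5)*factorial(k + 1) ≠ 0.

s_(k+1) = -12*3**k*(k + 2)*factorial(k + 2)
s_(k+1) − s_k = -4*3**k*(3*k**2 + 11*k + 11)*factorial(k + 1)
(s_(k+1) − s_k) − t_k = 4*3**k*(3*k + 5)*factorial(k + 1)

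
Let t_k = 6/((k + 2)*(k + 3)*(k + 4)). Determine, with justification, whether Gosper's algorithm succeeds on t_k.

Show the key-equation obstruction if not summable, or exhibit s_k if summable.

Ratio r(k) = (k + 2)/(k + 5).
Gosper form: A/B · C(k+1)/C(k) with A=k + 2, B=k + 5, C=1.
Solve (k + 2)·f(k+1) − (k + 4)·f(k) = 1.
Degrees (1,1,0) ⇒ d ≤ 2.
Solve for f: f(k) = k*(k + 5)/12 (degree 2 ≤ 2).
Then R = B(k−1)f/C = k*(k + 4)*(k + 5)/12, so s_k = R(k)·t_k = k*(k + 5)/(2*(k + 2)*(k + 3)).
s_(k+1) − s_k = 6/(k**3 + 9*k**2 + 26*k + 24) = t_k.

Yes. s_k = k*(k + 5)/(2*(k + 2)*(k + 3)).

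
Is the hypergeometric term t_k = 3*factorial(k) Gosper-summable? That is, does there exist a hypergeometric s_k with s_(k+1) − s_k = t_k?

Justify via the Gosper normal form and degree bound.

The ratio is k + 1.
So A=k + 1 and B=1, with C=1.
Solve (k + 1)·f(k+1) − (1)·f(k) = 1.
Bound: deg f ≤ -1.
Bound -1 < 0, so the key equation has no polynomial solution.

No; the degree bound rules out any f.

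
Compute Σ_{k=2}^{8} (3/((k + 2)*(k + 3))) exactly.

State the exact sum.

Σ = 21/44

r(k) = (k + 2)/(k + 4) after simplifying.
Take A(k)=k + 2, B(k)=k + 4, C(k)=1.
Need (k + 2)·f(k+1) − (k + 3)·f(k) = 1.
Degrees (1,1,0) ⇒ d ≤ 1.
A polynomial solution: f(k) = k/2.
Certificate R = B(k−1)f/C = k*(k + 3)/2 gives s_k = 3*k/(2*(k + 2)).
Verify: 3/(k**2 + 5*k + 6) matches t_k.
Σ_(k=2)^(8) t_k = s_(9) − s_(2) = 27/22 − (3/4) = 21/44.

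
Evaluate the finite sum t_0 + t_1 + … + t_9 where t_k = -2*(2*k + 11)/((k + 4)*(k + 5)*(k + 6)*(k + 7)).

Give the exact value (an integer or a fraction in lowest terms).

Σ = -25/336

t_(k+1)/t_k = (k + 4)*(2*k + 13)/((k + 8)*(2*k + 11)).
So A=k + 4 and B=k + 8, with C=k + 11/2.
Set up (k + 4)·f(k+1) − (k + 7)·f(k) − (k + 11/2) = 0.
d = 3 from the (1,1,1) case.
Match coefficients ⇒ f(k) = k*(k + 5)*(k + 10)/48.
Certificate R = B(k−1)f/C = k*(k + 5)*(k + 7)*(k + 10)/(24*(2*k + 11)) gives s_k = k*(-k - 10)/(12*(k**2 + 10*k + 24)).
Verify: 2*(-2*k - 11)/(k**4 + 22*k**3 + 179*k**2 + 638*k + 840) matches t_k.
Sum = s_(10) − s_(0); s_(10) = -25/336, s_(0) = 0 ⇒ -25/336.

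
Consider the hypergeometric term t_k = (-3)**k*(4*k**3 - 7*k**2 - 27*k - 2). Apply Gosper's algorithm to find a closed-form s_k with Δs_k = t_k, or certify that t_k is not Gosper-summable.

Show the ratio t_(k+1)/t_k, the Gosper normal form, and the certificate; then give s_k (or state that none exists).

The ratio is 3*(-4*k**3 - 5*k**2 + 29*k + 32)/(4*k**3 - 7*k**2 - 27*k - 2).
So A=-3 and B=1, with C=k**3 - 7*k**2/4 - 27*k/4 - 1/2.
Solve (-3)·f(k+1) − (1)·f(k) = k**3 - 7*k**2/4 - 27*k/4 - 1/2.
Degrees (0,0,3) ⇒ d ≤ 3.
Coefficient equations give f(k) = -(k**3 - 4*k**2 - 3*k + 4)/4.
Get s_k = R·t_k = (-3)**k*(-k**3 + 4*k**2 + 3*k - 4) with R(k) = B(k−1)f(k)/C(k) = -(k**3 - 4*k**2 - 3*k + 4)/(4*k**3 - 7*k**2 - 27*k - 2).
s_(k+1) − s_k = (-3)**k*(4*k**3 - 7*k**2 - 27*k - 2) = t_k.

s_k = (-3)**k*(-k**3 + 4*k**2 + 3*k - 4)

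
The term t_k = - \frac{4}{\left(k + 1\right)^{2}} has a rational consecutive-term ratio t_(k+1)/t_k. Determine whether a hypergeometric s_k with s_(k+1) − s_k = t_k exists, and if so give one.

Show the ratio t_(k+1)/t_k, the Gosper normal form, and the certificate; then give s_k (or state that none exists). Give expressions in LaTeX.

no hypergeometric antidifference exists

The ratio is (k + 1)**2/(k + 2)**2.
A = k**2 + 2*k + 1, B = k**2 + 4*k + 4, C = 1.
Solve (k**2 + 2*k + 1)·f(k+1) − (k**2 + 2*k + 1)·f(k) = 1.
From deg A=2, deg B=2, deg C=0: d=0.
Put f(k) = c0: A·f(k+1) − B(k−1)·f(k) − C = -1; need -1 = 0 — inconsistent ⇒ no f, not summable.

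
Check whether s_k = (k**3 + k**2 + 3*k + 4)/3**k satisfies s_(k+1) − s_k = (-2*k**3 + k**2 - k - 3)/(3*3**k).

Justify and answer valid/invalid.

s_(k+1) = (k**3 + 4*k**2 + 8*k + 9)/(3*3**k)
s_(k+1) − s_k = (-2*k**3 + k**2 - k - 3)/(3*3**k)
(s_(k+1) − s_k) − t_k = 0

Valid: the claim telescopes to t_k.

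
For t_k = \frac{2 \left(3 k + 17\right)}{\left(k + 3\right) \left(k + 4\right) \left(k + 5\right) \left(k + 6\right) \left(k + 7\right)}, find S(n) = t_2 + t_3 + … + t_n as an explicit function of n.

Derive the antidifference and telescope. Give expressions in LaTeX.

S(n) = \frac{n^{3} + 16 n^{2} + 83 n - 100}{120 \left(n^{3} + 16 n^{2} + 83 n + 140\right)}

The ratio is (k + 3)*(3*k + 20)/((k + 8)*(3*k + 17)).
A = k + 3, B = k + 8, C = k + 17/3.
f must satisfy (k + 3)·f(k+1) − (k + 7)·f(k) = k + 17/3.
Degrees (1,1,1) ⇒ d ≤ 4.
A polynomial solution: f(k) = k*(k + 5)*(k**2 + 13*k + 54)/216.
So s_k = (B(k−1)f/C)·t_k = (k*(k + 5)*(k + 7)*(k**2 + 13*k + 54)/(72*(3*k + 17)))·t_k = k*(k**2 + 13*k + 54)/(36*(k**3 + 13*k**2 + 54*k + 72)).
Verify: 2*(3*k + 17)/(k**5 + 25*k**4 + 245*k**3 + 1175*k**2 + 2754*k + 2520) matches t_k.
Evaluate: s_(n+1) = (n**3 + 16*n**2 + 83*n + 68)/(36*(n**3 + 16*n**2 + 83*n + 140)); subtract s_(2) = 7/360 ⇒ S(n) = (n**3 + 16*n**2 + 83*n - 100)/(120*(n**3 + 16*n**2 + 83*n + 140)).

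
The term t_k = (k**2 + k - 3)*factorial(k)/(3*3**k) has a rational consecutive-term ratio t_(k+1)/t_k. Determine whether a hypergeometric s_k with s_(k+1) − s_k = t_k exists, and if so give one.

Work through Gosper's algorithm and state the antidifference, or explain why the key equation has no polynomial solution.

s_k = (k + 2)*factorial(k)/3**k

Ratio r(k) = (k + 1)*(k + (k + 1)**2 - 2)/(3*(k**2 + k - 3)).
So A=k/3 + 1/3 and B=1, with C=k**2 + k - 3.
Key eq: (k/3 + 1/3)·f(k+1) = (1)·f(k) + (k**2 + k - 3).
From deg A=1, deg B=0, deg C=2: d=1.
Match coefficients ⇒ f(k) = 3*(k + 2).
So s_k = (B(k−1)f/C)·t_k = (3*(k + 2)/(k**2 + k - 3))·t_k = (k + 2)*factorial(k)/3**k.
Δs = (k**2 + k - 3)*factorial(k)/(3*3**k), as required.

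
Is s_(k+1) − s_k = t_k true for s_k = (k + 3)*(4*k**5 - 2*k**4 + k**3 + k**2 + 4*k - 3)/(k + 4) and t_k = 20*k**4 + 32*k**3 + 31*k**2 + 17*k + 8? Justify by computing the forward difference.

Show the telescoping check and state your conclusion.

Invalid: residual (-16*k**5 - 114*k**4 - 158*k**3 - 140*k**2 - 72*k - 35)/(k**2 + 9*k + 20) ≠ 0.

s_(k+1) = (4*k**6 + 34*k**5 + 105*k**4 + 164*k**3 + 149*k**2 + 89*k + 20)/(k + 5)
s_(k+1) − s_k = (20*k**6 + 196*k**5 + 605*k**4 + 778*k**3 + 641*k**2 + 340*k + 125)/(k**2 + 9*k + 20)
(s_(k+1) − s_k) − t_k = (-16*k**5 - 114*k**4 - 158*k**3 - 140*k**2 - 72*k - 35)/(k**2 + 9*k + 20)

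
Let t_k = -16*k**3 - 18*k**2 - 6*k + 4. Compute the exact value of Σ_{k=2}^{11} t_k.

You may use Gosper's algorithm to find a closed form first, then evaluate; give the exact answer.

Ratio r(k) = (8*k**3 + 33*k**2 + 45*k + 18)/(8*k**3 + 9*k**2 + 3*k - 2).
Normal form (A,B,C) = (1, 1, k**3 + 9*k**2/8 + 3*k/8 - 1/4).
f must satisfy (1)·f(k+1) − (1)·f(k) = k**3 + 9*k**2/8 + 3*k/8 - 1/4.
deg f ≤ 4 (via 0,0,3).
Match coefficients ⇒ f(k) = k*(2*k**3 - k**2 - k - 2)/8.
Then R = B(k−1)f/C = k*(2*k**3 - k**2 - k - 2)/(8*k**3 + 9*k**2 + 3*k - 2), so s_k = R(k)·t_k = 2*k*(-2*k**3 + k**2 + k + 2).
Verify: -16*k**3 - 18*k**2 - 6*k + 4 matches t_k.
Telescoping: Σ = s_(12) − s_(2) = -79152 − (-32) = -79120.

Σ = -79120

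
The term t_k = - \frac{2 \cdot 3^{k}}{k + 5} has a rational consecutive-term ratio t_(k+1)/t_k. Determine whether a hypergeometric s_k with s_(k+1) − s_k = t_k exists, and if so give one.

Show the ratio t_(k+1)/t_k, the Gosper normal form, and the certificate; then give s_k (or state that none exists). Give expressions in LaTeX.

r(k) = 3*(k + 5)/(k + 6) after simplifying.
Factor: A=3*k + 15; B=k + 6; C=1.
Need (3*k + 15)·f(k+1) − (k + 5)·f(k) = 1.
deg f ≤ -1 (via 1,1,0).
d = -1 < 0 ⇒ no nonzero polynomial f; not summable.

none — t_k is not Gosper-summable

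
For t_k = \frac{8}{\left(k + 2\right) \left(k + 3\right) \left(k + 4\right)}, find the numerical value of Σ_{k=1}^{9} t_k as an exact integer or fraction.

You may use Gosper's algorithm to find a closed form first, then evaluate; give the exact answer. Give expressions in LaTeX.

r(k) = (k + 2)/(k + 5) after simplifying.
Take A(k)=k + 2, B(k)=k + 5, C(k)=1.
Key eq: (k + 2)·f(k+1) = (k + 4)·f(k) + (1).
Bound: deg f ≤ 2.
Match coefficients ⇒ f(k) = k*(k + 5)/12.
R(k) = B(k−1)·f(k)/C(k) = k*(k + 4)*(k + 5)/12; s_k = R·t_k = 2*k*(k + 5)/(3*(k + 2)*(k + 3)).
Δs = 8/(k**3 + 9*k**2 + 26*k + 24), as required.
Evaluate s at k=10 and k=1: 25/39 and 1/3; difference 4/13.

Σ = 4/13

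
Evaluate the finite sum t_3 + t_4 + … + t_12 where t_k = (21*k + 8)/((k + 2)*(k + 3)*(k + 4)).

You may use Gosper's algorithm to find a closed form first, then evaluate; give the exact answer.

Σ = 203/120

Step 1: r(k) = (k + 2)*(21*k + 29)/((k + 5)*(21*k + 8)).
Factor: A=k + 2; B=k + 5; C=k + 8/21.
f must satisfy (k + 2)·f(k+1) − (k + 4)·f(k) = k + 8/21.
Degrees (1,1,1) ⇒ d ≤ 2.
Solve for f: f(k) = k*(25*k - 1)/126 (degree 2 ≤ 2).
Then R = B(k−1)f/C = k*(k + 4)*(25*k - 1)/(6*(21*k + 8)), so s_k = R(k)·t_k = k*(25*k - 1)/(6*(k + 2)*(k + 3)).
Check: Δs_k = (21*k + 8)/(k**3 + 9*k**2 + 26*k + 24). ✓
Sum = s_(13) − s_(3); s_(13) = 117/40, s_(3) = 37/30 ⇒ 203/120.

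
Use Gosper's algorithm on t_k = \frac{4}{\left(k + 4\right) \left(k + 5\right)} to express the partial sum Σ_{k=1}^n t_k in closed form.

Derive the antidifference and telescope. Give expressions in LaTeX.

t_(k+1)/t_k = (k + 4)/(k + 6).
Gosper form: A/B · C(k+1)/C(k) with A=k + 4, B=k + 6, C=1.
Need (k + 4)·f(k+1) − (k + 5)·f(k) = 1.
d = 1 from the (1,1,0) case.
Solve for f: f(k) = k/4 (degree 1 ≤ 1).
So s_k = (B(k−1)f/C)·t_k = (k*(k + 5)/4)·t_k = k/(k + 4).
Δs = 4/(k**2 + 9*k + 20), as required.
Σ_(k=1)^n t_k = s_(n+1) − s_(1) = ((n + 1)/(n + 5)) − (1/5), i.e. 4*n/(5*(n + 5)).

S(n) = \frac{4 n}{5 \left(n + 5\right)}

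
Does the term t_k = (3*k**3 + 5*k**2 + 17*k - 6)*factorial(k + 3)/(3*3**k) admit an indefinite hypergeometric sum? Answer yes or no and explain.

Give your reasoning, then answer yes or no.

Step 1: r(k) = (3*k**4 + 26*k**3 + 92*k**2 + 163*k + 76)/(3*(3*k**3 + 5*k**2 + 17*k - 6)).
A = k/3 + 4/3, B = 1, C = k**3 + 5*k**2/3 + 17*k/3 - 2.
Set up (k/3 + 4/3)·f(k+1) − (1)·f(k) − (k**3 + 5*k**2/3 + 17*k/3 - 2) = 0.
Degrees (1,0,3) ⇒ d ≤ 2.
Match coefficients ⇒ f(k) = 3*k**2 - 4*k - 2.
So s_k = (B(k−1)f/C)·t_k = (3*(3*k**2 - 4*k - 2)/(3*k**3 + 5*k**2 + 17*k - 6))·t_k = (3*k**2 - 4*k - 2)*factorial(k + 3)/3**k.
Check: Δs_k = (3*k**3 + 5*k**2 + 17*k - 6)*factorial(k + 3)/(3*3**k). ✓

Yes. s_k = (3*k**2 - 4*k - 2)*factorial(k + 3)/3**k.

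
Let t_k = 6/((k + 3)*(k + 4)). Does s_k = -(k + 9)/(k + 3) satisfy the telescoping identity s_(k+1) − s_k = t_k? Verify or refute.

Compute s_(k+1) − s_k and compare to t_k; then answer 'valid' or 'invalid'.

s_(k+1) = (-k - 10)/(k + 4)
s_(k+1) − s_k = 6/(k**2 + 7*k + 12)
(s_(k+1) − s_k) − t_k = 0

valid; difference matches t_k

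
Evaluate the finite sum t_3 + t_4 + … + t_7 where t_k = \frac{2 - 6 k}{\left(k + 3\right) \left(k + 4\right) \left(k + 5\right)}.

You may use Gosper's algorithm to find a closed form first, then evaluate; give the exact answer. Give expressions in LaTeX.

Σ = -15/77

t_(k+1)/t_k = (k + 3)*(3*k + 2)/((k + 6)*(3*k - 1)).
Gosper form: A/B · C(k+1)/C(k) with A=k + 3, B=k + 6, C=k - 1/3.
f must satisfy (k + 3)·f(k+1) − (k + 5)·f(k) = k - 1/3.
d = 2 from the (1,1,1) case.
Match coefficients ⇒ f(k) = k*(k - 2)/9.
So s_k = (B(k−1)f/C)·t_k = (k*(k - 2)*(k + 5)/(3*(3*k - 1)))·t_k = -2*k*(k - 2)/(3*(k + 3)*(k + 4)).
Δs = 2*(1 - 3*k)/(k**3 + 12*k**2 + 47*k + 60), as required.
Telescoping: Σ = s_(8) − s_(3) = -8/33 − (-1/21) = -15/77.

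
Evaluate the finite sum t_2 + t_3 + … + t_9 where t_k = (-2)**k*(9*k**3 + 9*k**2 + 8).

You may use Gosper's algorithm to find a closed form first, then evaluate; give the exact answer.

t_(k+1)/t_k = 2*(-9*(k + 1)**3 - 9*(k + 1)**2 - 8)/(9*k**3 + 9*k**2 + 8).
Normal form (A,B,C) = (-2, 1, k**3 + k**2 + 8/9).
Set up (-2)·f(k+1) − (1)·f(k) − (k**3 + k**2 + 8/9) = 0.
Degrees (0,0,3) ⇒ d ≤ 3.
Coefficient equations give f(k) = -(k + 1)*(3*k**2 - 6*k + 4)/9.
Then R = B(k−1)f/C = -(k + 1)*(3*k**2 - 6*k + 4)/(9*k**3 + 9*k**2 + 8), so s_k = R(k)·t_k = (-2)**k*(-3*k**3 + 3*k**2 + 2*k - 4).
s_(k+1) − s_k = (-2)**k*(9*k**3 + 9*k**2 + 8) = t_k.
Sum = s_(10) − s_(2); s_(10) = -2748416, s_(2) = -48 ⇒ -2748368.

Σ = -2748368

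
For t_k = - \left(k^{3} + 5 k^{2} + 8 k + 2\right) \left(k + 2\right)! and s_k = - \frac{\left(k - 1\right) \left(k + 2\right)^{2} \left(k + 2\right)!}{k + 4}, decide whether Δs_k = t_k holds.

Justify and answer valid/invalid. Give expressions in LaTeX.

Invalid: residual \frac{2 \left(k^{2} + 4 k + 5\right) \left(k^{2} + 5 k + 2\right) \left(k + 2\right)!}{\left(k + 4\right) \left(k + 5\right)} ≠ 0.

s_(k+1) = -k*(k + 3)**2*factorial(k + 3)/(k + 5)
s_(k+1) − s_k = -(k**5 + 12*k**4 + 55*k**3 + 120*k**2 + 112*k + 20)*factorial(k + 2)/((k + 4)*(k + 5))
(s_(k+1) − s_k) − t_k = 2*(k**2 + 4*k + 5)*(k**2 + 5*k + 2)*factorial(k + 2)/((k + 4)*(k + 5))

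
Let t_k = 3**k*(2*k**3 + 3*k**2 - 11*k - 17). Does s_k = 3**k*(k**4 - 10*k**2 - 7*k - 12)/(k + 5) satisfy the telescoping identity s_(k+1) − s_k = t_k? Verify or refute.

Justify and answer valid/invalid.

s_(k+1) = 3**(k + 1)*(-7*k + (k + 1)**4 - 10*(k + 1)**2 - 19)/(k + 6)
s_(k+1) − s_k = 3**k*(2*k**5 + 21*k**4 + 58*k**3 - 62*k**2 - 375*k - 348)/(k**2 + 11*k + 30)
(s_(k+1) − s_k) − t_k = 3**k*(-4*k**4 - 24*k**3 - 14*k**2 + 142*k + 162)/(k**2 + 11*k + 30)

Invalid: residual 3**k*(-4*k**4 - 24*k**3 - 14*k**2 + 142*k + 162)/(k**2 + 11*k + 30) ≠ 0.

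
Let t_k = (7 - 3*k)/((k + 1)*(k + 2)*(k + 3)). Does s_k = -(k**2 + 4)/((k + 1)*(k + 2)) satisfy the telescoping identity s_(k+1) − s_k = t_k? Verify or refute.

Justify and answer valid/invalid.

s_(k+1) = (-(k + 1)**2 - 4)/((k + 2)*(k + 3))
s_(k+1) − s_k = (7 - 3*k)/(k**3 + 6*k**2 + 11*k + 6)
(s_(k+1) − s_k) − t_k = 0

valid; difference matches t_k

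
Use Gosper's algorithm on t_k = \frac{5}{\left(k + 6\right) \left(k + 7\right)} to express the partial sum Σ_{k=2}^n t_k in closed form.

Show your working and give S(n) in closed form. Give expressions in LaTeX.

Compute t_(k+1)/t_k: get (k + 6)/(k + 8).
So A=k + 6 and B=k + 8, with C=1.
Key eq: (k + 6)·f(k+1) = (k + 7)·f(k) + (1).
deg f ≤ 1 (via 1,1,0).
Solve for f: f(k) = k/6 (degree 1 ≤ 1).
Then R = B(k−1)f/C = k*(k + 7)/6, so s_k = R(k)·t_k = 5*k/(6*(k + 6)).
s_(k+1) − s_k = 5/(k**2 + 13*k + 42) = t_k.
Evaluate: s_(n+1) = 5*(n + 1)/(6*(n + 7)); subtract s_(2) = 5/24 ⇒ S(n) = 5*(n - 1)/(8*(n + 7)).

S(n) = \frac{5 \left(n - 1\right)}{8 \left(n + 7\right)}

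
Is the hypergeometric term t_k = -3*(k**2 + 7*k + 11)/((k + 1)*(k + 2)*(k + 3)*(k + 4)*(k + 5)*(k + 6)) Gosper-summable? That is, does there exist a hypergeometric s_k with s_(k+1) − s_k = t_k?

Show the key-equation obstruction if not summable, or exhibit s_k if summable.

Yes. s_k = k*(-k**2 - 9*k - 23)/(15*(k**3 + 9*k**2 + 23*k + 15)).

r(k) = (k + 1)*(7*k + (k + 1)**2 + 18)/((k + 7)*(k**2 + 7*k + 11)) after simplifying.
Gosper form: A/B · C(k+1)/C(k) with A=k + 1, B=k + 7, C=k**2 + 7*k + 11.
Set up (k + 1)·f(k+1) − (k + 6)·f(k) − (k**2 + 7*k + 11) = 0.
d = 5 from the (1,1,2) case.
Solve for f: f(k) = k*(k + 2)*(k + 4)*(k**2 + 9*k + 23)/45 (degree 5 ≤ 5).
R(k) = B(k−1)·f(k)/C(k) = k*(k + 2)*(k + 4)*(k + 6)*(k**2 + 9*k + 23)/(45*(k**2 + 7*k + 11)); s_k = R·t_k = k*(-k**2 - 9*k - 23)/(15*(k**3 + 9*k**2 + 23*k + 15)).
s_(k+1) − s_k = 3*(-k**2 - 7*k - 11)/(k**6 + 21*k**5 + 175*k**4 + 735*k**3 + 1624*k**2 + 1764*k + 720) = t_k.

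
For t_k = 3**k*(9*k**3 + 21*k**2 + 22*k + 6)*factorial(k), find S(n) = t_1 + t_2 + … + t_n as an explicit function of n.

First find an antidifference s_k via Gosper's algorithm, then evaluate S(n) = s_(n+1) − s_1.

Step 1: r(k) = 3*(9*k**4 + 57*k**3 + 139*k**2 + 149*k + 58)/(9*k**3 + 21*k**2 + 22*k + 6).
Gosper form: A/B · C(k+1)/C(k) with A=3*k + 3, B=1, C=k**3 + 7*k**2/3 + 22*k/9 + 2/3.
Key eq: (3*k + 3)·f(k+1) = (1)·f(k) + (k**3 + 7*k**2/3 + 22*k/9 + 2/3).
Bound: deg f ≤ 2.
Coefficient equations give f(k) = k*(3*k - 1)/9.
Get s_k = R·t_k = 3**k*k*(3*k - 1)*factorial(k) with R(k) = B(k−1)f(k)/C(k) = k*(3*k - 1)/(9*k**3 + 21*k**2 + 22*k + 6).
Δs = 3**k*(9*k**3 + 21*k**2 + 22*k + 6)*factorial(k), as required.
Σ_(k=1)^n t_k = s_(n+1) − s_(1) = (3**(n + 1)*(n + 1)*(3*n + 2)*factorial(n + 1)) − (6), i.e. 9*3**n*n**3*factorial(n) + 24*3**n*n**2*factorial(n) + 21*3**n*n*factorial(n) + 6*3**n*factorial(n) - 6.

S(n) = 9*3**n*n**3*factorial(n) + 24*3**n*n**2*factorial(n) + 21*3**n*n*factorial(n) + 6*3**n*factorial(n) - 6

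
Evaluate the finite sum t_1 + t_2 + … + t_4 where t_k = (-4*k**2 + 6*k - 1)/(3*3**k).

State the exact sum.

Step 1: r(k) = (4*k**2 + 2*k - 1)/(3*(4*k**2 - 6*k + 1)).
A = 1/3, B = 1, C = k**2 - 3*k/2 + 1/4.
Set up (1/3)·f(k+1) − (1)·f(k) − (k**2 - 3*k/2 + 1/4) = 0.
Bound: deg f ≤ 2.
Match coefficients ⇒ f(k) = -3*(2*k**2 - k + 1)/4.
So s_k = (B(k−1)f/C)·t_k = (-3*(2*k**2 - k + 1)/(4*k**2 - 6*k + 1))·t_k = (2*k**2 - k + 1)/3**k.
Check: Δs_k = (-4*k**2 + 6*k - 1)/(3*3**k). ✓
Evaluate s at k=5 and k=1: 46/243 and 2/3; difference -116/243.

Σ = -116/243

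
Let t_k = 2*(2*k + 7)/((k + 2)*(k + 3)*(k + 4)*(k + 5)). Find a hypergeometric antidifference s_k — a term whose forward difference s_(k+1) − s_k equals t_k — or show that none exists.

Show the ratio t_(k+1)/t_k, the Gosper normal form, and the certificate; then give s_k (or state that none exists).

s_k = k*(k + 6)/(4*(k**2 + 6*k + 8))

t_(k+1)/t_k = (k + 2)*(2*k + 9)/((k + 6)*(2*k + 7)).
Normal form (A,B,C) = (k + 2, k + 6, k + 7/2).
Need (k + 2)·f(k+1) − (k + 5)·f(k) = k + 7/2.
deg f ≤ 3 (via 1,1,1).
Solve for f: f(k) = k*(k + 3)*(k + 6)/16 (degree 3 ≤ 3).
Get s_k = R·t_k = k*(k + 6)/(4*(k**2 + 6*k + 8)) with R(k) = B(k−1)f(k)/C(k) = k*(k + 3)*(k + 5)*(k + 6)/(8*(2*k + 7)).
Verify: 2*(2*k + 7)/(k**4 + 14*k**3 + 71*k**2 + 154*k + 120) matches t_k.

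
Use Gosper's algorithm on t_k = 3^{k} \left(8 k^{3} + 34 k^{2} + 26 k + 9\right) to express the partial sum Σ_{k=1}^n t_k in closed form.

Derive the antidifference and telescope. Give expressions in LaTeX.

S(n) = 12 \cdot 3^{n} n^{3} + 33 \cdot 3^{n} n^{2} + 24 \cdot 3^{n} n + 12 \cdot 3^{n} - 12

r(k) = 3*(8*k**3 + 58*k**2 + 118*k + 77)/(8*k**3 + 34*k**2 + 26*k + 9) after simplifying.
So A=3 and B=1, with C=k**3 + 17*k**2/4 + 13*k/4 + 9/8.
Solve (3)·f(k+1) − (1)·f(k) = k**3 + 17*k**2/4 + 13*k/4 + 9/8.
From deg A=0, deg B=0, deg C=3: d=3.
A polynomial solution: f(k) = (k + 1)*(4*k**2 - 5*k + 3)/8.
Then R = B(k−1)f/C = (k + 1)*(4*k**2 - 5*k + 3)/(8*k**3 + 34*k**2 + 26*k + 9), so s_k = R(k)·t_k = 3**k*(4*k**3 - k**2 - 2*k + 3).
Check: Δs_k = 3**k*(8*k**3 + 34*k**2 + 26*k + 9). ✓
Telescope: S(n) = s_(n+1) − s_(1) = 3**(n + 1)*(4*n**3 + 11*n**2 + 8*n + 4) − (12) = 12*3**n*n**3 + 33*3**n*n**2 + 24*3**n*n + 12*3**n - 12.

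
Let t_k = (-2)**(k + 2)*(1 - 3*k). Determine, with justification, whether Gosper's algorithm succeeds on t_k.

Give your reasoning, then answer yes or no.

Ratio r(k) = 2*(-3*k - 2)/(3*k - 1).
Normal form (A,B,C) = (-2, 1, k - 1/3).
Key eq: (-2)·f(k+1) = (1)·f(k) + (k - 1/3).
From deg A=0, deg B=0, deg C=1: d=1.
Solving with deg f ≤ 1: f(k) = -(k - 1)/3.
Certificate R = B(k−1)f/C = -(k - 1)/(3*k - 1) gives s_k = (-2)**(k + 2)*(k - 1).
Check: Δs_k = (-2)**(k + 2)*(1 - 3*k). ✓

Yes. s_k = (-2)**(k + 2)*(k - 1).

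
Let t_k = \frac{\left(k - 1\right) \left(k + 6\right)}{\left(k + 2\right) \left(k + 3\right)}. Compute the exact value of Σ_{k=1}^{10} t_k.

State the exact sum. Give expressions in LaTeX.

Compute t_(k+1)/t_k: get k*(k + 2)*(k + 7)/((k - 1)*(k + 4)*(k + 6)).
Gosper form: A/B · C(k+1)/C(k) with A=k + 2, B=k + 4, C=k**2 + 5*k - 6.
Need (k + 2)·f(k+1) − (k + 3)·f(k) = k**2 + 5*k - 6.
deg f ≤ 2 (via 1,1,2).
Solve for f: f(k) = k*(k - 4) (degree 2 ≤ 2).
R(k) = B(k−1)·f(k)/C(k) = k*(k - 4)*(k + 3)/((k - 1)*(k + 6)); s_k = R·t_k = k*(k - 4)/(k + 2).
s_(k+1) − s_k = (k**2 + 5*k - 6)/(k**2 + 5*k + 6) = t_k.
Sum = s_(11) − s_(1); s_(11) = 77/13, s_(1) = -1 ⇒ 90/13.

Σ = 90/13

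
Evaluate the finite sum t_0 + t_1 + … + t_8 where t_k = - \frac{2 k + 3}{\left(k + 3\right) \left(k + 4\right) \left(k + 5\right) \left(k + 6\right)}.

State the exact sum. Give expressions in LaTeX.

Σ = -103/3640

The ratio is (k + 3)*(2*k + 5)/((k + 7)*(2*k + 3)).
So A=k + 3 and B=k + 7, with C=k + 3/2.
Key eq: (k + 3)·f(k+1) = (k + 6)·f(k) + (k + 3/2).
d = 3 from the (1,1,1) case.
Solve for f: f(k) = k*(k**2 + 12*k + 17)/60 (degree 3 ≤ 3).
So s_k = (B(k−1)f/C)·t_k = (k*(k + 6)*(k**2 + 12*k + 17)/(30*(2*k + 3)))·t_k = k*(-k**2 - 12*k - 17)/(30*(k + 3)*(k + 4)*(k + 5)).
Δs = (-2*k - 3)/(k**4 + 18*k**3 + 119*k**2 + 342*k + 360), as required.
Sum = s_(9) − s_(0); s_(9) = -103/3640, s_(0) = 0 ⇒ -103/3640.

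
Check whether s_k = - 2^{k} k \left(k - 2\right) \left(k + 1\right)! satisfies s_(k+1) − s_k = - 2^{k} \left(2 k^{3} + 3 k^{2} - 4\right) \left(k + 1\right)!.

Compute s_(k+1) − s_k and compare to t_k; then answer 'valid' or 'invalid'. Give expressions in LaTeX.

s_(k+1) = -2**(k + 1)*(k - 1)*(k + 1)*factorial(k + 2)
s_(k+1) − s_k = -2**k*(2*k**3 + 3*k**2 - 4)*factorial(k + 1)
(s_(k+1) − s_k) − t_k = 0

valid; difference matches t_k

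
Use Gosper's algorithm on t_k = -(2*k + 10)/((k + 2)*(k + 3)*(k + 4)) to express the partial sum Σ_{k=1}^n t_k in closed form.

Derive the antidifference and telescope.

Compute t_(k+1)/t_k: get (k + 2)*(k + 6)/(k + 5)**2.
Factor: A=k + 2; B=k + 5; C=k + 5.
Key eq: (k + 2)·f(k+1) = (k + 4)·f(k) + (k + 5).
deg f ≤ 2 (via 1,1,1).
Match coefficients ⇒ f(k) = k*(7*k + 23)/12.
Get s_k = R·t_k = -k*(7*k + 23)/(6*(k + 2)*(k + 3)) with R(k) = B(k−1)f(k)/C(k) = k*(k + 4)*(7*k + 23)/(12*(k + 5)).
Verify: 2*(-k - 5)/(k**3 + 9*k**2 + 26*k + 24) matches t_k.
Telescope: S(n) = s_(n+1) − s_(1) = (-7*n**2 - 37*n - 30)/(6*(n**2 + 7*n + 12)) − (-5/12) = n*(-3*n - 13)/(4*(n**2 + 7*n + 12)).

S(n) = n*(-3*n - 13)/(4*(n**2 + 7*n + 12))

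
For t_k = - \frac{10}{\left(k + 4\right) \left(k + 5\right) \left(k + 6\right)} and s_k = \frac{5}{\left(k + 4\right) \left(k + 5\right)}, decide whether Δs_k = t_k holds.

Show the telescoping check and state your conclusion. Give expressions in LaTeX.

s_(k+1) = 5/((k + 5)*(k + 6))
s_(k+1) − s_k = -10/(k**3 + 15*k**2 + 74*k + 120)
(s_(k+1) − s_k) − t_k = 0

Valid: the claim telescopes to t_k.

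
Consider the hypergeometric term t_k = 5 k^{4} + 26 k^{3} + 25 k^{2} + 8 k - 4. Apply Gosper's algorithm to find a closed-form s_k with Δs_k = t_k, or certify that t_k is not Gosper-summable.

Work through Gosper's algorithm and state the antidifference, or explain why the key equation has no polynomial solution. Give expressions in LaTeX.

s_k = k \left(k^{4} + 4 k^{3} - 3 k^{2} - 2 k - 4\right)

t_(k+1)/t_k = (5*k**4 + 46*k**3 + 133*k**2 + 156*k + 60)/(5*k**4 + 26*k**3 + 25*k**2 + 8*k - 4).
Factor: A=1; B=1; C=k**4 + 26*k**3/5 + 5*k**2 + 8*k/5 - 4/5.
f must satisfy (1)·f(k+1) − (1)·f(k) = k**4 + 26*k**3/5 + 5*k**2 + 8*k/5 - 4/5.
Degrees (0,0,4) ⇒ d ≤ 5.
Solve for f: f(k) = k*(k**4 + 4*k**3 - 3*k**2 - 2*k - 4)/5 (degree 5 ≤ 5).
Then R = B(k−1)f/C = k*(k**4 + 4*k**3 - 3*k**2 - 2*k - 4)/(5*k**4 + 26*k**3 + 25*k**2 + 8*k - 4), so s_k = R(k)·t_k = k*(k**4 + 4*k**3 - 3*k**2 - 2*k - 4).
Check: Δs_k = 5*k**4 + 26*k**3 + 25*k**2 + 8*k - 4. ✓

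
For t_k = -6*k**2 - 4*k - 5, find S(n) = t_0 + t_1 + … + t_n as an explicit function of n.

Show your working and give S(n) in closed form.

The ratio is (6*k**2 + 16*k + 15)/(6*k**2 + 4*k + 5).
A = 1, B = 1, C = k**2 + 2*k/3 + 5/6.
Set up (1)·f(k+1) − (1)·f(k) − (k**2 + 2*k/3 + 5/6) = 0.
d = 3 from the (0,0,2) case.
Solving with deg f ≤ 3: f(k) = k*(2*k**2 - k + 4)/6.
Certificate R = B(k−1)f/C = k*(2*k**2 - k + 4)/(6*k**2 + 4*k + 5) gives s_k = k*(-2*k**2 + k - 4).
s_(k+1) − s_k = -6*k**2 - 4*k - 5 = t_k.
Telescope: S(n) = s_(n+1) − s_(0) = -2*n**3 - 5*n**2 - 8*n - 5 − (0) = -2*n**3 - 5*n**2 - 8*n - 5.

S(n) = -2*n**3 - 5*n**2 - 8*n - 5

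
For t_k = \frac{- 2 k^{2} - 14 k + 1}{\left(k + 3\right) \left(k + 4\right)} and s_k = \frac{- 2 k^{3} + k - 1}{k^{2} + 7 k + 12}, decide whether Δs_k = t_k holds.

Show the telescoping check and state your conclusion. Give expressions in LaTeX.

Invalid: residual \frac{6 \left(8 k - 1\right)}{k^{3} + 12 k^{2} + 47 k + 60} ≠ 0.

s_(k+1) = (k - 2*(k + 1)**3)/(7*k + (k + 1)**2 + 19)
s_(k+1) − s_k = (-2*k**3 - 24*k**2 - 21*k - 1)/(k**3 + 12*k**2 + 47*k + 60)
(s_(k+1) − s_k) − t_k = 6*(8*k - 1)/(k**3 + 12*k**2 + 47*k + 60)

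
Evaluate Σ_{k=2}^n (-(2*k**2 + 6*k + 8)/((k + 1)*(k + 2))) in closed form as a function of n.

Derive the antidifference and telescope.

S(n) = 2*(-3*n**2 - 5*n + 8)/(3*(n + 2))

Compute t_(k+1)/t_k: get (k + 1)*(3*k + (k + 1)**2 + 7)/((k + 3)*(k**2 + 3*k + 4)).
So A=k + 1 and B=k + 3, with C=k**2 + 3*k + 4.
Solve (k + 1)·f(k+1) − (k + 2)·f(k) = k**2 + 3*k + 4.
d = 2 from the (1,1,2) case.
Match coefficients ⇒ f(k) = k*(k + 3).
R(k) = B(k−1)·f(k)/C(k) = k*(k + 2)*(k + 3)/(k**2 + 3*k + 4); s_k = R·t_k = -2*k*(k + 3)/(k + 1).
Check: Δs_k = 2*(-k**2 - 3*k - 4)/(k**2 + 3*k + 2). ✓
Σ_(k=2)^n t_k = s_(n+1) − s_(2) = (2*(-n**2 - 5*n - 4)/(n + 2)) − (-20/3), i.e. 2*(-3*n**2 - 5*n + 8)/(3*(n + 2)).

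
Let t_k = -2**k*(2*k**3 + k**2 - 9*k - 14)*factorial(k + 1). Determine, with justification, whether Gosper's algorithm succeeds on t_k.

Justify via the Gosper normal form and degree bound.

Compute t_(k+1)/t_k: get 2*(2*k**4 + 11*k**3 + 13*k**2 - 22*k - 40)/(2*k**3 + k**2 - 9*k - 14).
Gosper form: A/B · C(k+1)/C(k) with A=2*k + 4, B=1, C=k**3 + k**2/2 - 9*k/2 - 7.
f must satisfy (2*k + 4)·f(k+1) − (1)·f(k) = k**3 + k**2/2 - 9*k/2 - 7.
d = 2 from the (1,0,3) case.
Match coefficients ⇒ f(k) = (k**2 - 3*k - 2)/2.
Certificate R = B(k−1)f/C = (k**2 - 3*k - 2)/(2*k**3 + k**2 - 9*k - 14) gives s_k = 2**k*(-k**2 + 3*k + 2)*factorial(k + 1).
Verify: -2**k*(2*k**3 + k**2 - 9*k - 14)*factorial(k + 1) matches t_k.

Yes. s_k = 2**k*(-k**2 + 3*k + 2)*factorial(k + 1).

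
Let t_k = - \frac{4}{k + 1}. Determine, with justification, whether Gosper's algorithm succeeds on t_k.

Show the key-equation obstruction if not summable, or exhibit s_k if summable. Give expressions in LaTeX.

No — the linear system for f has no solution.

Ratio r(k) = (k + 1)/(k + 2).
Gosper form: A/B · C(k+1)/C(k) with A=k + 1, B=k + 2, C=1.
Need (k + 1)·f(k+1) − (k + 1)·f(k) = 1.
From deg A=1, deg B=1, deg C=0: d=0.
f = c0 ⇒ A·f(k+1) − B(k−1)·f(k) − C = -1. The system {-1 = 0} is inconsistent; no antidifference.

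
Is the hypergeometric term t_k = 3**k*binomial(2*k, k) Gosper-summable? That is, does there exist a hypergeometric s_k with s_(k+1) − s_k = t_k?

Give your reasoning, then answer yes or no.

Compute t_(k+1)/t_k: get 6*(2*k + 1)/(k + 1).
A = 12*k + 6, B = k + 1, C = 1.
f must satisfy (12*k + 6)·f(k+1) − (k)·f(k) = 1.
From deg A=1, deg B=1, deg C=0: d=-1.
deg f ≤ -1 is impossible — no certificate.

No. Not Gosper-summable.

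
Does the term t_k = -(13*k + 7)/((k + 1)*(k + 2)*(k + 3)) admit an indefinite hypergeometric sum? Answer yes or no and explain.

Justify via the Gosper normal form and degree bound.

Yes. s_k = k*(-5*k - 2)/((k + 1)*(k + 2)).

t_(k+1)/t_k = (k + 1)*(13*k + 20)/((k + 4)*(13*k + 7)).
Normal form (A,B,C) = (k + 1, k + 4, k + 7/13).
Solve (k + 1)·f(k+1) − (k + 3)·f(k) = k + 7/13.
d = 2 from the (1,1,1) case.
A polynomial solution: f(k) = k*(5*k + 2)/13.
Get s_k = R·t_k = k*(-5*k - 2)/((k + 1)*(k + 2)) with R(k) = B(k−1)f(k)/C(k) = k*(k + 3)*(5*k + 2)/(13*k + 7).
Verify: (-13*k - 7)/(k**3 + 6*k**2 + 11*k + 6) matches t_k.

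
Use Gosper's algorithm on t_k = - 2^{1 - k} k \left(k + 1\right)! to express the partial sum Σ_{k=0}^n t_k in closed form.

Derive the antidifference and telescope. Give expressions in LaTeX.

r(k) = (k + 1)*(k + 2)/(2*k) after simplifying.
Normal form (A,B,C) = (k/2 + 1, 1, k).
Need (k/2 + 1)·f(k+1) − (1)·f(k) = k.
deg f ≤ 0 (via 1,0,1).
Coefficient equations give f(k) = 2.
R(k) = B(k−1)·f(k)/C(k) = 2/k; s_k = R·t_k = -2**(2 - k)*factorial(k + 1).
Check: Δs_k = -2**(1 - k)*k*factorial(k + 1). ✓
Telescope: S(n) = s_(n+1) − s_(0) = -2**(1 - n)*factorial(n + 2) − (-4) = 4 - 2*factorial(n + 2)/2**n.

S(n) = 4 - 2 \cdot 2^{- n} \left(n + 2\right)!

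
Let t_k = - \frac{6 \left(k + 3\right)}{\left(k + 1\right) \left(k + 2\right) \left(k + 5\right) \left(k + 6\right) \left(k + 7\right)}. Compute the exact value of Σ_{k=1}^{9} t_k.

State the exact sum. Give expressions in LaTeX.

t_(k+1)/t_k = (k + 1)*(k + 4)*(k + 5)/((k + 3)**2*(k + 8)).
Factor: A=k + 1; B=k + 8; C=k**3 + 10*k**2 + 33*k + 36.
Key eq: (k + 1)·f(k+1) = (k + 7)·f(k) + (k**3 + 10*k**2 + 33*k + 36).
Bound: deg f ≤ 6.
Solving with deg f ≤ 6: f(k) = k*(k + 2)*(k + 3)*(k + 4)*(k**2 + 12*k + 41)/90.
Then R = B(k−1)f/C = k*(k + 2)*(k + 7)*(k**2 + 12*k + 41)/(90*(k + 3)), so s_k = R(k)·t_k = k*(-k**2 - 12*k - 41)/(15*(k**3 + 12*k**2 + 41*k + 30)).
s_(k+1) − s_k = 6*(-k - 3)/(k**5 + 21*k**4 + 163*k**3 + 567*k**2 + 844*k + 420) = t_k.
Telescoping: Σ = s_(10) − s_(1) = -29/440 − (-3/70) = -71/3080.

Σ = -71/3080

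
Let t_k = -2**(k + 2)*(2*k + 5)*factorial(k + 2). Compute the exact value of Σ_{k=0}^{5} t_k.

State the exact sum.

Σ = -10321912

Compute t_(k+1)/t_k: get 2*(k + 3)*(2*k + 7)/(2*k + 5).
Normal form (A,B,C) = (2*k + 6, 1, k + 5/2).
Need (2*k + 6)·f(k+1) − (1)·f(k) = k + 5/2.
Bound: deg f ≤ 0.
Solving with deg f ≤ 0: f(k) = 1/2.
Certificate R = B(k−1)f/C = 1/(2*k + 5) gives s_k = -2**(k + 2)*factorial(k + 2).
Verify: -2**(k + 2)*(2*k + 5)*factorial(k + 2) matches t_k.
Telescoping: Σ = s_(6) − s_(0) = -10321920 − (-8) = -10321912.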